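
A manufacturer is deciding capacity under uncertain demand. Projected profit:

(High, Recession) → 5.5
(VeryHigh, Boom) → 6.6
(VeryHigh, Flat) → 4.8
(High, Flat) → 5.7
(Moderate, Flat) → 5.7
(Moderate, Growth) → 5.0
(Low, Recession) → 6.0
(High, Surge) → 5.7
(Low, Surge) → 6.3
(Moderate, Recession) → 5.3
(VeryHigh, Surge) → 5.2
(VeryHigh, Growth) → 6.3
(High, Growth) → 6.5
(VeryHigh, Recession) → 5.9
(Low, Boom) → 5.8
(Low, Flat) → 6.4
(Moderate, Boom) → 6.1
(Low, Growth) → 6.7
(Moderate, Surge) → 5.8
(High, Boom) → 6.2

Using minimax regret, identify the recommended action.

High

Column bests: Recession=6.0, Flat=6.4, Growth=6.7, Boom=6.6, Surge=6.3.
Low regrets: 0.0, 0.0, 0.0, 0.8, 0.0 → max 0.8
Moderate regrets: 0.7, 0.7, 1.7, 0.5, 0.5 → max 1.7
High regrets: 0.5, 0.7, 0.2, 0.4, 0.6 → max 0.7
VeryHigh regrets: 0.1, 1.6, 0.4, 0.0, 1.1 → max 1.6
Smallest max regret = 0.7 → High.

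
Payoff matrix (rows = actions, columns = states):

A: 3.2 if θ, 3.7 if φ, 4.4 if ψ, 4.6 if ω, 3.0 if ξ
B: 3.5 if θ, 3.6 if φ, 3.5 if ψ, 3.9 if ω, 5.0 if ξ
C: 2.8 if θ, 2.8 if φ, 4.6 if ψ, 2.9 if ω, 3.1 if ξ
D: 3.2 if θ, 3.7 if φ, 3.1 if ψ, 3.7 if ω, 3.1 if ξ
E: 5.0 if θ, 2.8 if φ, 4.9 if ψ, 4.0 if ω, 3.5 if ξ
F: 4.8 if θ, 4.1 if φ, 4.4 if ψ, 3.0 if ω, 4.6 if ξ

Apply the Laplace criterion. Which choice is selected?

Row averages: A=3.78, B=3.9, C=3.24, D=3.36, E=4.04, F=4.18
Highest average = 4.18 → F.

F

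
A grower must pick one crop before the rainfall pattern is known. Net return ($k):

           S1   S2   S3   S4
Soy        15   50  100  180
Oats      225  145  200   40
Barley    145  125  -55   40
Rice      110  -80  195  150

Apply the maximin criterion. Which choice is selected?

Row minima: Soy=15, Oats=40, Barley=-55, Rice=-80
Best worst-case = 40 → Oats.

Oats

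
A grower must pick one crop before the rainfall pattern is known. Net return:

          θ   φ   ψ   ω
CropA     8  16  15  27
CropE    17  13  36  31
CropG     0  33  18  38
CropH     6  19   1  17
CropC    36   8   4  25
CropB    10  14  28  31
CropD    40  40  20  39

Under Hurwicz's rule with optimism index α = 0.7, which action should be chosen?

CropD

CropA: 0.7·27 + 0.3·8 = 21.3
CropE: 0.7·36 + 0.3·13 = 29.1
CropG: 0.7·38 + 0.3·0 = 26.6
CropH: 0.7·19 + 0.3·1 = 13.6
CropC: 0.7·36 + 0.3·4 = 26.4
CropB: 0.7·31 + 0.3·10 = 24.7
CropD: 0.7·40 + 0.3·20 = 34
Highest Hurwicz score = 34 → CropD.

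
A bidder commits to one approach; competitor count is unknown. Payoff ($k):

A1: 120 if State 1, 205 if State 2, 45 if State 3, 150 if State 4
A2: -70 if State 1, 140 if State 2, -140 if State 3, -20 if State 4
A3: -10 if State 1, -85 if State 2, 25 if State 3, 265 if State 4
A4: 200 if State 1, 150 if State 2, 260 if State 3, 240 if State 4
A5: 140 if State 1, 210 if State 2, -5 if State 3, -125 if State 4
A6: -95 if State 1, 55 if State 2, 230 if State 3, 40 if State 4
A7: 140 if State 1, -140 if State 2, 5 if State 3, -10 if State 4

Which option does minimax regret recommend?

Column bests: State 1=200, State 2=210, State 3=260, State 4=265.
A1 regrets: 80, 5, 215, 115 → max 215
A2 regrets: 270, 70, 400, 285 → max 400
A3 regrets: 210, 295, 235, 0 → max 295
A4 regrets: 0, 60, 0, 25 → max 60
A5 regrets: 60, 0, 265, 390 → max 390
A6 regrets: 295, 155, 30, 225 → max 295
A7 regrets: 60, 350, 255, 275 → max 350
Smallest max regret = 60 → A4.

A4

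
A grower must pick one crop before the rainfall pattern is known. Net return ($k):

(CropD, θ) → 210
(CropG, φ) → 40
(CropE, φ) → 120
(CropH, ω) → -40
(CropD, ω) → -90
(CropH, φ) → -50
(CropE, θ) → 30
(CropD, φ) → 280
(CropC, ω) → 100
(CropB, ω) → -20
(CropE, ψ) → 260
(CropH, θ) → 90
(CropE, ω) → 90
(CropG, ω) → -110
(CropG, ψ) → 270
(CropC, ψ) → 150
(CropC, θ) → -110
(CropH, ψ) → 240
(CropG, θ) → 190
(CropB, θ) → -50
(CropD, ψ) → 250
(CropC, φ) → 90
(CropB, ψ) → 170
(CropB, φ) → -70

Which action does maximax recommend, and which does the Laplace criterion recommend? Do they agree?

maximax → CropD; laplace → CropD (agree)

Row maxima: CropH=240, CropC=150, CropE=260, CropG=270, CropB=170, CropD=280
Best best-case = 280 → CropD.
Row averages: CropH=60, CropC=57.5, CropE=125, CropG=97.5, CropB=7.5, CropD=162.5
Highest average = 162.5 → CropD.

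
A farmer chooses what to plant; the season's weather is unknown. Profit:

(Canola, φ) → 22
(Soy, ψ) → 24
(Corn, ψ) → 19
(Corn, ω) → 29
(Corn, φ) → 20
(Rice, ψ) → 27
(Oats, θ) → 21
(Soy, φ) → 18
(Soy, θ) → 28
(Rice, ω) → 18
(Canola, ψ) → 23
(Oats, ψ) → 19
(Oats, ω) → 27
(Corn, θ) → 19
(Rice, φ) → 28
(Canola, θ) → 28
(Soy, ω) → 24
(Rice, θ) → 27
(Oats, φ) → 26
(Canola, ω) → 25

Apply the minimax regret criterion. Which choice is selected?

Canola

Column bests: θ=28, φ=28, ψ=27, ω=29.
Soy regrets: 0, 10, 3, 5 → max 10
Corn regrets: 9, 8, 8, 0 → max 9
Canola regrets: 0, 6, 4, 4 → max 6
Rice regrets: 1, 0, 0, 11 → max 11
Oats regrets: 7, 2, 8, 2 → max 8
Smallest max regret = 6 → Canola.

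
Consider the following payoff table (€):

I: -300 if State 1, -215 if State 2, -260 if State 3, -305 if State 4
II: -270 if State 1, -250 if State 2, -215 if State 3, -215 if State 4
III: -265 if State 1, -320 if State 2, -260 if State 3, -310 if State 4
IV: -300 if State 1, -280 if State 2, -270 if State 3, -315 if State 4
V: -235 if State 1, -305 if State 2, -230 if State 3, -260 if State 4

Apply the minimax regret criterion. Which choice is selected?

Column bests: State 1=-235, State 2=-215, State 3=-215, State 4=-215.
I regrets: 65, 0, 45, 90 → max 90
II regrets: 35, 35, 0, 0 → max 35
III regrets: 30, 105, 45, 95 → max 105
IV regrets: 65, 65, 55, 100 → max 100
V regrets: 0, 90, 15, 45 → max 90
Smallest max regret = 35 → II.

II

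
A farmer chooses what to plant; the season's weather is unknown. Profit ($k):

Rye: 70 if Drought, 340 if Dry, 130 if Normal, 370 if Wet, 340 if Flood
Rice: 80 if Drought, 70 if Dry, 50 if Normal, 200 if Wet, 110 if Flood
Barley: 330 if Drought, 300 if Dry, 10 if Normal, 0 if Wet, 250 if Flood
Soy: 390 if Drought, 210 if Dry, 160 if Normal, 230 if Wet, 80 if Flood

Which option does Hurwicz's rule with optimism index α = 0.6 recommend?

Soy

Rye: 0.6·370 + 0.4·70 = 250
Rice: 0.6·200 + 0.4·50 = 140
Barley: 0.6·330 + 0.4·0 = 198
Soy: 0.6·390 + 0.4·80 = 266
Highest Hurwicz score = 266 → Soy.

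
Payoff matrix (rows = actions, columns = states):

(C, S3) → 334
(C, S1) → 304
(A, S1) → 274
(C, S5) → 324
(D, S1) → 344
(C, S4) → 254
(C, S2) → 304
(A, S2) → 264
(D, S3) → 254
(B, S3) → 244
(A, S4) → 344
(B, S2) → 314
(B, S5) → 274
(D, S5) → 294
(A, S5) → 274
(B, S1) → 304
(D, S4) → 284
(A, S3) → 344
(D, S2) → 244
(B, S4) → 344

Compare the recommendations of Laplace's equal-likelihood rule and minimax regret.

Row averages: A=300, B=296, C=304, D=284
Highest average = 304 → C.
Column bests: S1=344, S2=314, S3=344, S4=344, S5=324.
A regrets: 70, 50, 0, 0, 50 → max 70
B regrets: 40, 0, 100, 0, 50 → max 100
C regrets: 40, 10, 10, 90, 0 → max 90
D regrets: 0, 70, 90, 60, 30 → max 90
Smallest max regret = 70 → A.

laplace → C; minimax regret → A (disagree)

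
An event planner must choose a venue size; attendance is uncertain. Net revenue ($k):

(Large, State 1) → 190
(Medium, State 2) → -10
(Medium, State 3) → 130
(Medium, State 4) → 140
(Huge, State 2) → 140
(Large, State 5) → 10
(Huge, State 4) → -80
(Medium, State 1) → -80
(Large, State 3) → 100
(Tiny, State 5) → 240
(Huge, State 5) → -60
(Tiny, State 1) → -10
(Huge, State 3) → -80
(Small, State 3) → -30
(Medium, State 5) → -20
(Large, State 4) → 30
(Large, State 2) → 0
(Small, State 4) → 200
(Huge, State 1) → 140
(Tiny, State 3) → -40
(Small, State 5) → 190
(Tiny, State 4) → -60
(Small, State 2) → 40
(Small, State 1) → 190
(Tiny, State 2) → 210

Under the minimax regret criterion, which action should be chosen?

Column bests: State 1=190, State 2=210, State 3=130, State 4=200, State 5=240.
Tiny regrets: 200, 0, 170, 260, 0 → max 260
Small regrets: 0, 170, 160, 0, 50 → max 170
Medium regrets: 270, 220, 0, 60, 260 → max 270
Large regrets: 0, 210, 30, 170, 230 → max 230
Huge regrets: 50, 70, 210, 280, 300 → max 300
Smallest max regret = 170 → Small.

Small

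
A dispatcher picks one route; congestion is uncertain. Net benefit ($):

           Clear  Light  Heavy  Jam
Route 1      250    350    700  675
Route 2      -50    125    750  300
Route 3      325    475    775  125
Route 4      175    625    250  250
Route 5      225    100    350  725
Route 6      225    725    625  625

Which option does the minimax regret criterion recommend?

Column bests: Clear=325, Light=725, Heavy=775, Jam=725.
Route 1 regrets: 75, 375, 75, 50 → max 375
Route 2 regrets: 375, 600, 25, 425 → max 600
Route 3 regrets: 0, 250, 0, 600 → max 600
Route 4 regrets: 150, 100, 525, 475 → max 525
Route 5 regrets: 100, 625, 425, 0 → max 625
Route 6 regrets: 100, 0, 150, 100 → max 150
Smallest max regret = 150 → Route 6.

Route 6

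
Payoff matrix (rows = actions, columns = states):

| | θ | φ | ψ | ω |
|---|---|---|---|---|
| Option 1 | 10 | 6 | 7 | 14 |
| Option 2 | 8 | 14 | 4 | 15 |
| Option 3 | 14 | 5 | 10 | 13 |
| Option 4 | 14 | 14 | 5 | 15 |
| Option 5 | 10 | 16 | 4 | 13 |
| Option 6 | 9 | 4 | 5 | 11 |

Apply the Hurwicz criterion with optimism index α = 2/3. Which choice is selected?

Option 1: 2/3·14 + 1/3·6 = 34/3
Option 2: 2/3·15 + 1/3·4 = 34/3
Option 3: 2/3·14 + 1/3·5 = 11
Option 4: 2/3·15 + 1/3·5 = 35/3
Option 5: 2/3·16 + 1/3·4 = 12
Option 6: 2/3·11 + 1/3·4 = 26/3
Highest Hurwicz score = 12 → Option 5.

Option 5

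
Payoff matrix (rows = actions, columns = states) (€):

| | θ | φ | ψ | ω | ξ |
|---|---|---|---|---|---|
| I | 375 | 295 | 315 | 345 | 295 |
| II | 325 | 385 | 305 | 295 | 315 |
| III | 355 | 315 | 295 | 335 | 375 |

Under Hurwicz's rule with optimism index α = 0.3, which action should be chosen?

I: 0.3·375 + 0.7·295 = 319
II: 0.3·385 + 0.7·295 = 322
III: 0.3·375 + 0.7·295 = 319
Highest Hurwicz score = 322 → II.

II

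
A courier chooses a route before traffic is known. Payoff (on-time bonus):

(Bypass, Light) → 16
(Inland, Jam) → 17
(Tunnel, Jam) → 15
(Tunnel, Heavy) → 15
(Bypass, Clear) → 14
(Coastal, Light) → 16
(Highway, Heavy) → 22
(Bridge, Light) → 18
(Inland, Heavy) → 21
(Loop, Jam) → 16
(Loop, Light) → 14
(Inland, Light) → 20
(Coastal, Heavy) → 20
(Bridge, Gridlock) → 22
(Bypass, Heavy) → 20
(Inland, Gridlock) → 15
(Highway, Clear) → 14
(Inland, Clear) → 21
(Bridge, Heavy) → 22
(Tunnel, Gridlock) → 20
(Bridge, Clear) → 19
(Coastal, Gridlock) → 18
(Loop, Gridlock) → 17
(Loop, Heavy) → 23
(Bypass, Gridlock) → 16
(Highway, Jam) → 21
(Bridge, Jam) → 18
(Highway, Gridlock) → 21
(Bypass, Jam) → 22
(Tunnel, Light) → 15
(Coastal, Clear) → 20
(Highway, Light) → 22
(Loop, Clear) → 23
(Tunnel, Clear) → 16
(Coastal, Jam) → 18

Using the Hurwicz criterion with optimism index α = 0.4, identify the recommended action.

Bridge: 0.4·22 + 0.6·18 = 19.6
Bypass: 0.4·22 + 0.6·14 = 17.2
Coastal: 0.4·20 + 0.6·16 = 17.6
Inland: 0.4·21 + 0.6·15 = 17.4
Highway: 0.4·22 + 0.6·14 = 17.2
Loop: 0.4·23 + 0.6·14 = 17.6
Tunnel: 0.4·20 + 0.6·15 = 17
Highest Hurwicz score = 19.6 → Bridge.

Bridge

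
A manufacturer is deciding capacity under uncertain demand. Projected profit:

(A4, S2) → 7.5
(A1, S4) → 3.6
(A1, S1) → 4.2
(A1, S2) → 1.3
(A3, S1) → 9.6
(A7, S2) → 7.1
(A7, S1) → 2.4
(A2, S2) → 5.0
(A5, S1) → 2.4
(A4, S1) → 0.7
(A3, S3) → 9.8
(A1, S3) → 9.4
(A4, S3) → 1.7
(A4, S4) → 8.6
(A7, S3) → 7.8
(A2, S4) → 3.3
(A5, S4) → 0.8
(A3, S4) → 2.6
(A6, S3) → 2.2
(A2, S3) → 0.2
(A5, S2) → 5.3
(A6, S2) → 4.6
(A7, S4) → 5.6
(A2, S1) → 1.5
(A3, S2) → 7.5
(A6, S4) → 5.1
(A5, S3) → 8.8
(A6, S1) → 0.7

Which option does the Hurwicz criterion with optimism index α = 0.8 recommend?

A1: 0.8·9.4 + 0.2·1.3 = 7.78
A2: 0.8·5.0 + 0.2·0.2 = 4.04
A3: 0.8·9.8 + 0.2·2.6 = 8.36
A4: 0.8·8.6 + 0.2·0.7 = 7.02
A5: 0.8·8.8 + 0.2·0.8 = 7.2
A6: 0.8·5.1 + 0.2·0.7 = 4.22
A7: 0.8·7.8 + 0.2·2.4 = 6.72
Highest Hurwicz score = 8.36 → A3.

A3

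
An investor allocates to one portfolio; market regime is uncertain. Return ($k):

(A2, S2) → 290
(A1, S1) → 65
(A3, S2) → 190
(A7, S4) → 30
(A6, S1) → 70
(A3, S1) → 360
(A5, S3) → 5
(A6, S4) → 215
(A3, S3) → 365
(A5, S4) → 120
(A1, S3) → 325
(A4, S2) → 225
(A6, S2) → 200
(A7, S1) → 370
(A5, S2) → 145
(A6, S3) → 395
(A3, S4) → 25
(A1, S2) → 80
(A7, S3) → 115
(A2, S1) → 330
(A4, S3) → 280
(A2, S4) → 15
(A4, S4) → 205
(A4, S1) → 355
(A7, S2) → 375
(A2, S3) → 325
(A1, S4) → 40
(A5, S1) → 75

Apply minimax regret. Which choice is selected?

Column bests: S1=370, S2=375, S3=395, S4=215.
A1 regrets: 305, 295, 70, 175 → max 305
A2 regrets: 40, 85, 70, 200 → max 200
A3 regrets: 10, 185, 30, 190 → max 190
A4 regrets: 15, 150, 115, 10 → max 150
A5 regrets: 295, 230, 390, 95 → max 390
A6 regrets: 300, 175, 0, 0 → max 300
A7 regrets: 0, 0, 280, 185 → max 280
Smallest max regret = 150 → A4.

A4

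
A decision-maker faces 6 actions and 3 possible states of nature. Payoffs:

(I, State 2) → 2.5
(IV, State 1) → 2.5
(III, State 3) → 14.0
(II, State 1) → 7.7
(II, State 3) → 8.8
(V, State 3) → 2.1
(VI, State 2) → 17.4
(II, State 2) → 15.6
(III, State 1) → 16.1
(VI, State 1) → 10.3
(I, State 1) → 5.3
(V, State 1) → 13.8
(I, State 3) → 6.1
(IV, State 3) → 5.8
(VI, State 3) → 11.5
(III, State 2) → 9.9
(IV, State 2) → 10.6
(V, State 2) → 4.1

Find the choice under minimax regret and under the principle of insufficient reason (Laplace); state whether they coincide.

minimax regret → VI; laplace → III (disagree)

Column bests: State 1=16.1, State 2=17.4, State 3=14.0.
I regrets: 10.8, 14.9, 7.9 → max 14.9
II regrets: 8.4, 1.8, 5.2 → max 8.4
III regrets: 0.0, 7.5, 0.0 → max 7.5
IV regrets: 13.6, 6.8, 8.2 → max 13.6
V regrets: 2.3, 13.3, 11.9 → max 13.3
VI regrets: 5.8, 0.0, 2.5 → max 5.8
Smallest max regret = 5.8 → VI.
Row averages: I=139/30, II=10.7, III=40/3, IV=6.3, V=20/3, VI=196/15
Highest average = 40/3 → III.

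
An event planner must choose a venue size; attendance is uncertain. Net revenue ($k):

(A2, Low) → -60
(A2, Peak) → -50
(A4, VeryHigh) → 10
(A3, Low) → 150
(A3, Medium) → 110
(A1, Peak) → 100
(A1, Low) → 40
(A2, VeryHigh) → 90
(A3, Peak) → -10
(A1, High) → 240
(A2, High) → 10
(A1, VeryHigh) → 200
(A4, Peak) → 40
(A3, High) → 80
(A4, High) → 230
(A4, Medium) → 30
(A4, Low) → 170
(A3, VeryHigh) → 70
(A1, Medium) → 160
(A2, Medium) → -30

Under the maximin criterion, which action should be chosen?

A1

Row minima: A1=40, A2=-60, A3=-10, A4=10
Best worst-case = 40 → A1.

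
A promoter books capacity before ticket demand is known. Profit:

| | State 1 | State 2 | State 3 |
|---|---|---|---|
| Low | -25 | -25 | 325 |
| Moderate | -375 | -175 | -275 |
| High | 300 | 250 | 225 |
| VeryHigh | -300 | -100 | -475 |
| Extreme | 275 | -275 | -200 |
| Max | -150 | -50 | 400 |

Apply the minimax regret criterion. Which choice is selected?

High

Column bests: State 1=300, State 2=250, State 3=400.
Low regrets: 325, 275, 75 → max 325
Moderate regrets: 675, 425, 675 → max 675
High regrets: 0, 0, 175 → max 175
VeryHigh regrets: 600, 350, 875 → max 875
Extreme regrets: 25, 525, 600 → max 600
Max regrets: 450, 300, 0 → max 450
Smallest max regret = 175 → High.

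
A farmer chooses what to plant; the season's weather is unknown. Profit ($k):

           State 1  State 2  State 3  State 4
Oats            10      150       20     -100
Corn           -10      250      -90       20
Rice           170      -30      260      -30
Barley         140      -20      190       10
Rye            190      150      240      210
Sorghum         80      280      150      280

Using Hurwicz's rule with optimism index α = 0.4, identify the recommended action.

Rye

Oats: 0.4·150 + 0.6·(-100) = 0
Corn: 0.4·250 + 0.6·(-90) = 46
Rice: 0.4·260 + 0.6·(-30) = 86
Barley: 0.4·190 + 0.6·(-20) = 64
Rye: 0.4·240 + 0.6·150 = 186
Sorghum: 0.4·280 + 0.6·80 = 160
Highest Hurwicz score = 186 → Rye.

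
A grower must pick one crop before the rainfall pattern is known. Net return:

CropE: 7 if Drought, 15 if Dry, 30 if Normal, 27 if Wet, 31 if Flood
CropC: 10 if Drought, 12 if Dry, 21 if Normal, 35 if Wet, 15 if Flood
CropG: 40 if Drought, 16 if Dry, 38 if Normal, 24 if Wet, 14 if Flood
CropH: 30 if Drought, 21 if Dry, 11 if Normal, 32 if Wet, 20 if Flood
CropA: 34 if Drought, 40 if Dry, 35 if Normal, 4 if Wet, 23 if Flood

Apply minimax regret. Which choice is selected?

Column bests: Drought=40, Dry=40, Normal=38, Wet=35, Flood=31.
CropE regrets: 33, 25, 8, 8, 0 → max 33
CropC regrets: 30, 28, 17, 0, 16 → max 30
CropG regrets: 0, 24, 0, 11, 17 → max 24
CropH regrets: 10, 19, 27, 3, 11 → max 27
CropA regrets: 6, 0, 3, 31, 8 → max 31
Smallest max regret = 24 → CropG.

CropG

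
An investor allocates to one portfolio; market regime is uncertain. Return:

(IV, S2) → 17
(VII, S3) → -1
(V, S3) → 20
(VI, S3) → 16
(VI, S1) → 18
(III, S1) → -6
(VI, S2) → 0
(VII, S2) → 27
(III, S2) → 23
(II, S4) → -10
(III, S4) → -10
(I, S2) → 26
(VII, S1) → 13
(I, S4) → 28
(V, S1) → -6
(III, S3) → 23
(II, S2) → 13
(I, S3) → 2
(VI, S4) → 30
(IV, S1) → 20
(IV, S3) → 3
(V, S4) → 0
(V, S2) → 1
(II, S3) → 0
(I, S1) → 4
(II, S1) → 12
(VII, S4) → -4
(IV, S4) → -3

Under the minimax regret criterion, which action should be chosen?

I

Column bests: S1=20, S2=27, S3=23, S4=30.
I regrets: 16, 1, 21, 2 → max 21
II regrets: 8, 14, 23, 40 → max 40
III regrets: 26, 4, 0, 40 → max 40
IV regrets: 0, 10, 20, 33 → max 33
V regrets: 26, 26, 3, 30 → max 30
VI regrets: 2, 27, 7, 0 → max 27
VII regrets: 7, 0, 24, 34 → max 34
Smallest max regret = 21 → I.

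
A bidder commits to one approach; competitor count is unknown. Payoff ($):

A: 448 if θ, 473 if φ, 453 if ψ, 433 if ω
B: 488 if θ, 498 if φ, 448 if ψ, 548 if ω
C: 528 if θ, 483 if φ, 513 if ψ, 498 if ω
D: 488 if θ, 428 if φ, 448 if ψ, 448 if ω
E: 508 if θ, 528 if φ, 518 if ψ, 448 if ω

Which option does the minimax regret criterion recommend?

C

Column bests: θ=528, φ=528, ψ=518, ω=548.
A regrets: 80, 55, 65, 115 → max 115
B regrets: 40, 30, 70, 0 → max 70
C regrets: 0, 45, 5, 50 → max 50
D regrets: 40, 100, 70, 100 → max 100
E regrets: 20, 0, 0, 100 → max 100
Smallest max regret = 50 → C.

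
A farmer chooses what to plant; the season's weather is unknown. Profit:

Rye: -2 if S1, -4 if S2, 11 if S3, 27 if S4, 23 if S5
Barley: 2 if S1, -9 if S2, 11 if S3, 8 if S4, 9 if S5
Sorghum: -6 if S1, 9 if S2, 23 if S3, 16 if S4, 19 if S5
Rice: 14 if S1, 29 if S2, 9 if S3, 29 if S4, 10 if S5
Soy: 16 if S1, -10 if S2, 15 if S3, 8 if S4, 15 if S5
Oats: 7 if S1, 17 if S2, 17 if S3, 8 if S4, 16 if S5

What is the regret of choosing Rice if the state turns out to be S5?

Best payoff under S5 is 23.
Regret = 23 − 10 = 13.

13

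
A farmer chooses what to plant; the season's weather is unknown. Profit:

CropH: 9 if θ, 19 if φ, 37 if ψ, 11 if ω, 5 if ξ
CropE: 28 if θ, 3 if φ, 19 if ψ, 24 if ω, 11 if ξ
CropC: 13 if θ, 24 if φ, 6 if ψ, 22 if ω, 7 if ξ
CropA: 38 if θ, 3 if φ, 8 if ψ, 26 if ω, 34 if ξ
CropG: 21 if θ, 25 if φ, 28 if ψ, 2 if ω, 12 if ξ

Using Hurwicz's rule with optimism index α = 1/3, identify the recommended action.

CropH: 1/3·37 + 2/3·5 = 47/3
CropE: 1/3·28 + 2/3·3 = 34/3
CropC: 1/3·24 + 2/3·6 = 12
CropA: 1/3·38 + 2/3·3 = 44/3
CropG: 1/3·28 + 2/3·2 = 32/3
Highest Hurwicz score = 47/3 → CropH.

CropH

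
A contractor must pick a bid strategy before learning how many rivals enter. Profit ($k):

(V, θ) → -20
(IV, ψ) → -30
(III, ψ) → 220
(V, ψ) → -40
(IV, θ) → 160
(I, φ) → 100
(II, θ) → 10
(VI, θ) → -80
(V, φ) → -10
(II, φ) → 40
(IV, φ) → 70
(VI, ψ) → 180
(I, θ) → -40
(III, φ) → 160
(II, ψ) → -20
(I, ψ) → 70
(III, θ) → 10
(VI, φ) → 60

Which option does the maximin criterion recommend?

Row minima: I=-40, II=-20, III=10, IV=-30, V=-40, VI=-80
Best worst-case = 10 → III.

III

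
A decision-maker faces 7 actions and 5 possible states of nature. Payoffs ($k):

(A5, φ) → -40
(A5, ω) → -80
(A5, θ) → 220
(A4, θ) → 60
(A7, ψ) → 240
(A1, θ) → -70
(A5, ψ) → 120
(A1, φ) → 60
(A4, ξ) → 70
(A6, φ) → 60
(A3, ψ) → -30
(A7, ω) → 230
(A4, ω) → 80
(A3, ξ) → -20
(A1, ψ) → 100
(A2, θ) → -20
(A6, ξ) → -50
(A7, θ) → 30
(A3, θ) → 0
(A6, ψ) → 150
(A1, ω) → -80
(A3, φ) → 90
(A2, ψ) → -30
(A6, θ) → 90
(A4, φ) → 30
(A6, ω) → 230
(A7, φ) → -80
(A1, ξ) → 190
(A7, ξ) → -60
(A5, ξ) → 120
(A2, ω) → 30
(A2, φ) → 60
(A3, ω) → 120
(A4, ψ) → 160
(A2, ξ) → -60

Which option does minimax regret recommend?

Column bests: θ=220, φ=90, ψ=240, ω=230, ξ=190.
A1 regrets: 290, 30, 140, 310, 0 → max 310
A2 regrets: 240, 30, 270, 200, 250 → max 270
A3 regrets: 220, 0, 270, 110, 210 → max 270
A4 regrets: 160, 60, 80, 150, 120 → max 160
A5 regrets: 0, 130, 120, 310, 70 → max 310
A6 regrets: 130, 30, 90, 0, 240 → max 240
A7 regrets: 190, 170, 0, 0, 250 → max 250
Smallest max regret = 160 → A4.

A4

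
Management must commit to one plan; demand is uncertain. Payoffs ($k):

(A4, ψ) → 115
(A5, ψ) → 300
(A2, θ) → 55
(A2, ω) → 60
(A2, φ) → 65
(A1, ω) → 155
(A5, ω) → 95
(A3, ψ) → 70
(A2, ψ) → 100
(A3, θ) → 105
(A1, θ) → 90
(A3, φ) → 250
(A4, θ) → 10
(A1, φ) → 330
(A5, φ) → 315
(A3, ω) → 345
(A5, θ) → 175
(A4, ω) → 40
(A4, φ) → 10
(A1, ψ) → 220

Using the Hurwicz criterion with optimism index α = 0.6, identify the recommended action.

A1: 0.6·330 + 0.4·90 = 234
A2: 0.6·100 + 0.4·55 = 82
A3: 0.6·345 + 0.4·70 = 235
A4: 0.6·115 + 0.4·10 = 73
A5: 0.6·315 + 0.4·95 = 227
Highest Hurwicz score = 235 → A3.

A3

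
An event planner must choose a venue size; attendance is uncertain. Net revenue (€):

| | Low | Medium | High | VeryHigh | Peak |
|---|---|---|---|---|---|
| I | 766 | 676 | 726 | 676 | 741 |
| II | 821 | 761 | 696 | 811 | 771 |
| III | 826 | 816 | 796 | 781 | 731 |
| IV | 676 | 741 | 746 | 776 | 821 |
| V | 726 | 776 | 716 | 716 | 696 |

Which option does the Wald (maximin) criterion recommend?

III

Row minima: I=676, II=696, III=731, IV=676, V=696
Best worst-case = 731 → III.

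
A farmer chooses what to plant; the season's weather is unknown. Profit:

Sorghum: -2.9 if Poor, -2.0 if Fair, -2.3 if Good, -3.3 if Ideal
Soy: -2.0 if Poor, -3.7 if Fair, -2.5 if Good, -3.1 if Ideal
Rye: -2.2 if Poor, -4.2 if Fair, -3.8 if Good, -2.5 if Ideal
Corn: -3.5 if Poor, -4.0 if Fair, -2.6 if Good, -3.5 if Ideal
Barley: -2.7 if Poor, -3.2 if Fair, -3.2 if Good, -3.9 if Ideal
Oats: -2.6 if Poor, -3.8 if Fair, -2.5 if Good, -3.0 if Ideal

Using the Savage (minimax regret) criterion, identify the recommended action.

Sorghum

Column bests: Poor=-2.0, Fair=-2.0, Good=-2.3, Ideal=-2.5.
Sorghum regrets: 0.9, 0.0, 0.0, 0.8 → max 0.9
Soy regrets: 0.0, 1.7, 0.2, 0.6 → max 1.7
Rye regrets: 0.2, 2.2, 1.5, 0.0 → max 2.2
Corn regrets: 1.5, 2.0, 0.3, 1.0 → max 2.0
Barley regrets: 0.7, 1.2, 0.9, 1.4 → max 1.4
Oats regrets: 0.6, 1.8, 0.2, 0.5 → max 1.8
Smallest max regret = 0.9 → Sorghum.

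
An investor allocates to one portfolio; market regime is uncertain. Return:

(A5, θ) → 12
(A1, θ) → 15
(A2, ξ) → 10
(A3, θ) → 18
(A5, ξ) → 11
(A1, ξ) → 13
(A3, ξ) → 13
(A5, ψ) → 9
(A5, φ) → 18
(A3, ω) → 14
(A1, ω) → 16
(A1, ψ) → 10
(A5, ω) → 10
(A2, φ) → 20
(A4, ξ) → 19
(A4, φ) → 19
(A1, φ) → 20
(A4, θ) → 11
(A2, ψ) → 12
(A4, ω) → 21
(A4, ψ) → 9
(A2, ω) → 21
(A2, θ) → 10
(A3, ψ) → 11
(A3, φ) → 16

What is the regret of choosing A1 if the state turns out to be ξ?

Best payoff under ξ is 19.
Regret = 19 − 13 = 6.

6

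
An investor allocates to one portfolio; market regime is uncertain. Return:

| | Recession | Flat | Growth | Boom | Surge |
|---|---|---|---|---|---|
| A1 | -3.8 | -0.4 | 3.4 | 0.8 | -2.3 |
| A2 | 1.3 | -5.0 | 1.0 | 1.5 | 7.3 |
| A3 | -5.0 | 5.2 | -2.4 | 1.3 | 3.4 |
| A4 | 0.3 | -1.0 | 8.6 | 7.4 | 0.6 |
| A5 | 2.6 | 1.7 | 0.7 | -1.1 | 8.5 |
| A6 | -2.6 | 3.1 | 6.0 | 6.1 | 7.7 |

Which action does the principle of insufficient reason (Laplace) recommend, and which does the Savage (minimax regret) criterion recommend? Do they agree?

Row averages: A1=-0.46, A2=1.22, A3=0.5, A4=3.18, A5=2.48, A6=4.06
Highest average = 4.06 → A6.
Column bests: Recession=2.6, Flat=5.2, Growth=8.6, Boom=7.4, Surge=8.5.
A1 regrets: 6.4, 5.6, 5.2, 6.6, 10.8 → max 10.8
A2 regrets: 1.3, 10.2, 7.6, 5.9, 1.2 → max 10.2
A3 regrets: 7.6, 0.0, 11.0, 6.1, 5.1 → max 11.0
A4 regrets: 2.3, 6.2, 0.0, 0.0, 7.9 → max 7.9
A5 regrets: 0.0, 3.5, 7.9, 8.5, 0.0 → max 8.5
A6 regrets: 5.2, 2.1, 2.6, 1.3, 0.8 → max 5.2
Smallest max regret = 5.2 → A6.

laplace → A6; minimax regret → A6 (agree)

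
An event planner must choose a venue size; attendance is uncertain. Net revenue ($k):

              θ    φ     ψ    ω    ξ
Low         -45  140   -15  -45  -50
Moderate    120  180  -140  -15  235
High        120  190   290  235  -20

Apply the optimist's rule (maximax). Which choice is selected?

Row maxima: Low=140, Moderate=235, High=290
Best best-case = 290 → High.

High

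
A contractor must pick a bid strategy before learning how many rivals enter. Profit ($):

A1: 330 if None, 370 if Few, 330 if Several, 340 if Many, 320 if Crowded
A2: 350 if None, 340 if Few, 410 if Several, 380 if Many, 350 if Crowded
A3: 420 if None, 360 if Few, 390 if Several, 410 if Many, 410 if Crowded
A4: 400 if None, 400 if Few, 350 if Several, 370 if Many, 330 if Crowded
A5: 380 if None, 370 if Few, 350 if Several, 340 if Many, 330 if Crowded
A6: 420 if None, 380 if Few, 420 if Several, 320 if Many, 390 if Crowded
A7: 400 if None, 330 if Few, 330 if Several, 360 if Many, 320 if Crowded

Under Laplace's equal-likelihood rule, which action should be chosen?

A3

Row averages: A1=338, A2=366, A3=398, A4=370, A5=354, A6=386, A7=348
Highest average = 398 → A3.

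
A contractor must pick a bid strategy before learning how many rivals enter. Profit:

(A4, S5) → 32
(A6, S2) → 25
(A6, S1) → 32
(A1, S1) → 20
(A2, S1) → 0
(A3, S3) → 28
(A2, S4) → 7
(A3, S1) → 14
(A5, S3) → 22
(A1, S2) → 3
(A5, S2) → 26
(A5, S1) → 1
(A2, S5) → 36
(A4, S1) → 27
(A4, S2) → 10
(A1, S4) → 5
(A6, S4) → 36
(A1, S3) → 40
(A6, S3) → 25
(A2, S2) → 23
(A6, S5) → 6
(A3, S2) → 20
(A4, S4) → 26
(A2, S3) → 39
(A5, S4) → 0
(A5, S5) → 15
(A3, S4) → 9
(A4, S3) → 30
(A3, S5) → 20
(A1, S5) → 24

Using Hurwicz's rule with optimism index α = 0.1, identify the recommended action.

A1: 0.1·40 + 0.9·3 = 6.7
A2: 0.1·39 + 0.9·0 = 3.9
A3: 0.1·28 + 0.9·9 = 10.9
A4: 0.1·32 + 0.9·10 = 12.2
A5: 0.1·26 + 0.9·0 = 2.6
A6: 0.1·36 + 0.9·6 = 9
Highest Hurwicz score = 12.2 → A4.

A4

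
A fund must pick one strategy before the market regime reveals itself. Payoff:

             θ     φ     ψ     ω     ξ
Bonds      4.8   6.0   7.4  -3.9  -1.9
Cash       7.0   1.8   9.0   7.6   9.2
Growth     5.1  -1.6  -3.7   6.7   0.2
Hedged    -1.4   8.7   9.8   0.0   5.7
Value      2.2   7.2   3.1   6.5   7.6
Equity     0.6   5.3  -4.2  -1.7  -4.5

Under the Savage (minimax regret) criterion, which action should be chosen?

Value

Column bests: θ=7.0, φ=8.7, ψ=9.8, ω=7.6, ξ=9.2.
Bonds regrets: 2.2, 2.7, 2.4, 11.5, 11.1 → max 11.5
Cash regrets: 0.0, 6.9, 0.8, 0.0, 0.0 → max 6.9
Growth regrets: 1.9, 10.3, 13.5, 0.9, 9.0 → max 13.5
Hedged regrets: 8.4, 0.0, 0.0, 7.6, 3.5 → max 8.4
Value regrets: 4.8, 1.5, 6.7, 1.1, 1.6 → max 6.7
Equity regrets: 6.4, 3.4, 14.0, 9.3, 13.7 → max 14.0
Smallest max regret = 6.7 → Value.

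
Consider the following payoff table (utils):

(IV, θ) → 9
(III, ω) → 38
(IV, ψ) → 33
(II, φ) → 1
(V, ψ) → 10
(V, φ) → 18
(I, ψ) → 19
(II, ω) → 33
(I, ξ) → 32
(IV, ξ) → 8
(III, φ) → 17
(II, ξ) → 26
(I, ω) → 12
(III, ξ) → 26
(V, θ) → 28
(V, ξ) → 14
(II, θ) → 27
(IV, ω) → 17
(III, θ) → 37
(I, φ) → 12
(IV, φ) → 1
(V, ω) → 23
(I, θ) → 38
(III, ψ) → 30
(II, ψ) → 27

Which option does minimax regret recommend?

Column bests: θ=38, φ=18, ψ=33, ω=38, ξ=32.
I regrets: 0, 6, 14, 26, 0 → max 26
II regrets: 11, 17, 6, 5, 6 → max 17
III regrets: 1, 1, 3, 0, 6 → max 6
IV regrets: 29, 17, 0, 21, 24 → max 29
V regrets: 10, 0, 23, 15, 18 → max 23
Smallest max regret = 6 → III.

III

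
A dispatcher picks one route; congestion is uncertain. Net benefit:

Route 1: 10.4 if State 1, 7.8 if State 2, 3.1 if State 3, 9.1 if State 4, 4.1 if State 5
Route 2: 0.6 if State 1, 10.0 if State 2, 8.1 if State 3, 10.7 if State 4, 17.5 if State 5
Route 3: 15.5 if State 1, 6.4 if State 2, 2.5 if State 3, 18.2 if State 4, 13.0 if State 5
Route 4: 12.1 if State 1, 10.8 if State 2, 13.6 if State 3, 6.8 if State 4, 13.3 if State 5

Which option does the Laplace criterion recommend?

Row averages: Route 1=6.9, Route 2=9.38, Route 3=11.12, Route 4=11.32
Highest average = 11.32 → Route 4.

Route 4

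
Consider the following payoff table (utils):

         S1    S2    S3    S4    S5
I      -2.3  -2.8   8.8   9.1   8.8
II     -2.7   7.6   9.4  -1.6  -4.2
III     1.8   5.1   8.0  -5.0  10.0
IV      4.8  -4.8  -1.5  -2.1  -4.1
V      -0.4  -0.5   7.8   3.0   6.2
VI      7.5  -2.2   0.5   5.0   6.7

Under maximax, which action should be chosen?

Row maxima: I=9.1, II=9.4, III=10.0, IV=4.8, V=7.8, VI=7.5
Best best-case = 10.0 → III.

III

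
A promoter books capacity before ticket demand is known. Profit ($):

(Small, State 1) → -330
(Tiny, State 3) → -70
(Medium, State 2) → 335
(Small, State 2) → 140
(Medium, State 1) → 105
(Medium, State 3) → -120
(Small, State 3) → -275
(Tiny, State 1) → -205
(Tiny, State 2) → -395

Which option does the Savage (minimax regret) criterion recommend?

Medium

Column bests: State 1=105, State 2=335, State 3=-70.
Tiny regrets: 310, 730, 0 → max 730
Small regrets: 435, 195, 205 → max 435
Medium regrets: 0, 0, 50 → max 50
Smallest max regret = 50 → Medium.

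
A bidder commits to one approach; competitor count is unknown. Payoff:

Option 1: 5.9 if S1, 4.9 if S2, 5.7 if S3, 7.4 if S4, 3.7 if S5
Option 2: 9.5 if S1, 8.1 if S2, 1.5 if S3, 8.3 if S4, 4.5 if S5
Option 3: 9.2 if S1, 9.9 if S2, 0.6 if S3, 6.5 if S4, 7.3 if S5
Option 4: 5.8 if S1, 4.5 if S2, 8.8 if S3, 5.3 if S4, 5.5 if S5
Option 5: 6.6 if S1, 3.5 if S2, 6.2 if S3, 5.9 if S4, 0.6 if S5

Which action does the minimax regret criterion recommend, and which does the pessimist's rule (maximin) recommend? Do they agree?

minimax regret → Option 1; maximin → Option 4 (disagree)

Column bests: S1=9.5, S2=9.9, S3=8.8, S4=8.3, S5=7.3.
Option 1 regrets: 3.6, 5.0, 3.1, 0.9, 3.6 → max 5.0
Option 2 regrets: 0.0, 1.8, 7.3, 0.0, 2.8 → max 7.3
Option 3 regrets: 0.3, 0.0, 8.2, 1.8, 0.0 → max 8.2
Option 4 regrets: 3.7, 5.4, 0.0, 3.0, 1.8 → max 5.4
Option 5 regrets: 2.9, 6.4, 2.6, 2.4, 6.7 → max 6.7
Smallest max regret = 5.0 → Option 1.
Row minima: Option 1=3.7, Option 2=1.5, Option 3=0.6, Option 4=4.5, Option 5=0.6
Best worst-case = 4.5 → Option 4.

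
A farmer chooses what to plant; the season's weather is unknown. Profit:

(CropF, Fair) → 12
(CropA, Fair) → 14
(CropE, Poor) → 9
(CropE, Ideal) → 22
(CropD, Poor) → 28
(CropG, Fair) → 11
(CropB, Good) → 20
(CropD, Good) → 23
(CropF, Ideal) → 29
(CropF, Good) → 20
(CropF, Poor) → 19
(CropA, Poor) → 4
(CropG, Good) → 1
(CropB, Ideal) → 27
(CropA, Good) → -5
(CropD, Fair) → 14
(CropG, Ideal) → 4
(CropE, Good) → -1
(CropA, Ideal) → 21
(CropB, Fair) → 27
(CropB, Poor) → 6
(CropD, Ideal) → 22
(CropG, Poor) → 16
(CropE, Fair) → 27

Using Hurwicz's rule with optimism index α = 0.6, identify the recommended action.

CropE: 0.6·27 + 0.4·(-1) = 15.8
CropD: 0.6·28 + 0.4·14 = 22.4
CropB: 0.6·27 + 0.4·6 = 18.6
CropF: 0.6·29 + 0.4·12 = 22.2
CropA: 0.6·21 + 0.4·(-5) = 10.6
CropG: 0.6·16 + 0.4·1 = 10
Highest Hurwicz score = 22.4 → CropD.

CropD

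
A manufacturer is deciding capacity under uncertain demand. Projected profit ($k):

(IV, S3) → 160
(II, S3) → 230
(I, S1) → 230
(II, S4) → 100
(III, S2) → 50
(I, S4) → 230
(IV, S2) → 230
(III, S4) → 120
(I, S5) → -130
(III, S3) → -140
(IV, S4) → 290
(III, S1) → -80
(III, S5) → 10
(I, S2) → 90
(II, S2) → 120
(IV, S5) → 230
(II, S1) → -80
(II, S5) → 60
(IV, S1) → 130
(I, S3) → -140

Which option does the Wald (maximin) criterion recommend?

Row minima: I=-140, II=-80, III=-140, IV=130
Best worst-case = 130 → IV.

IV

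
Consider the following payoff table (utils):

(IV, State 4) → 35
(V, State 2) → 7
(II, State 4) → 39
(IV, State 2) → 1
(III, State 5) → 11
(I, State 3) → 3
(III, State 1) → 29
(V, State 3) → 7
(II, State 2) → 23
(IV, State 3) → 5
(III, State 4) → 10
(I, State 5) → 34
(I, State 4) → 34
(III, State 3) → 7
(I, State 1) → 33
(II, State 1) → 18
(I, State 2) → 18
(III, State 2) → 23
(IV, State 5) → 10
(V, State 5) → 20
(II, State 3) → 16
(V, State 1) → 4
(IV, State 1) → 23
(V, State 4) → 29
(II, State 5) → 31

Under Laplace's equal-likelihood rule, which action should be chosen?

II

Row averages: I=24.4, II=25.4, III=16, IV=14.8, V=13.4
Highest average = 25.4 → II.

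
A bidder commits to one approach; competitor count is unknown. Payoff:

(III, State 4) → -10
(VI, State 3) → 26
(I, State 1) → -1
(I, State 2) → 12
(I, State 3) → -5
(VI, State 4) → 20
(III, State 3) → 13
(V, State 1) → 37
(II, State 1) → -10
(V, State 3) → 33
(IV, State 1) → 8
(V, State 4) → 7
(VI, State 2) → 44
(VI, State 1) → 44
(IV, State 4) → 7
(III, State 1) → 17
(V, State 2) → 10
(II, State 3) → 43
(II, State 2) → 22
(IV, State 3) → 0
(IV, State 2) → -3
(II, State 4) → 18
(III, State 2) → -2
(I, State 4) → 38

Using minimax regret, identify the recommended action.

Column bests: State 1=44, State 2=44, State 3=43, State 4=38.
I regrets: 45, 32, 48, 0 → max 48
II regrets: 54, 22, 0, 20 → max 54
III regrets: 27, 46, 30, 48 → max 48
IV regrets: 36, 47, 43, 31 → max 47
V regrets: 7, 34, 10, 31 → max 34
VI regrets: 0, 0, 17, 18 → max 18
Smallest max regret = 18 → VI.

VI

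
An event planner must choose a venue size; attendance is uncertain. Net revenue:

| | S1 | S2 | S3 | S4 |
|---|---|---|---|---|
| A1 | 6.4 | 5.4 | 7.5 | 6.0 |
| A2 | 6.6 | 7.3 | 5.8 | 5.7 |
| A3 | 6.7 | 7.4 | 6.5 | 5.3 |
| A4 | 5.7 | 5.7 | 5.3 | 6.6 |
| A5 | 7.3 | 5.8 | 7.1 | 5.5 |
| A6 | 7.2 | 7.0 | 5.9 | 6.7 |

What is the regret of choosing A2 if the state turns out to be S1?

Best payoff under S1 is 7.3.
Regret = 7.3 − 6.6 = 0.7.

0.7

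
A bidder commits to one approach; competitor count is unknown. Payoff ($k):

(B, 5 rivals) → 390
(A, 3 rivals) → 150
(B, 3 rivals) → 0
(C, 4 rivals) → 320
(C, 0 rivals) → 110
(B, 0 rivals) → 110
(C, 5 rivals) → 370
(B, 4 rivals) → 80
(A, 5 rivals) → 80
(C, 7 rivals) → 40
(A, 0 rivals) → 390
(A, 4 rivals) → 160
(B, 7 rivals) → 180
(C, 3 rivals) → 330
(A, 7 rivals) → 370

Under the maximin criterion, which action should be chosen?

Row minima: A=80, B=0, C=40
Best worst-case = 80 → A.

A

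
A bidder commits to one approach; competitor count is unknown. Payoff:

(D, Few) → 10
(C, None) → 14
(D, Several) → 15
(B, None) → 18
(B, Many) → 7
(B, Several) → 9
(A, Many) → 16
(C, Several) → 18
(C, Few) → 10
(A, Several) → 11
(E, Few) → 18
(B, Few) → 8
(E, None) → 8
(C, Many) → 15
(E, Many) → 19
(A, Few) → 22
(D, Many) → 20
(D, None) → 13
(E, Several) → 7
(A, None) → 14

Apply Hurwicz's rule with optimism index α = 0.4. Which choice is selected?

A

A: 0.4·22 + 0.6·11 = 15.4
B: 0.4·18 + 0.6·7 = 11.4
C: 0.4·18 + 0.6·10 = 13.2
D: 0.4·20 + 0.6·10 = 14
E: 0.4·19 + 0.6·7 = 11.8
Highest Hurwicz score = 15.4 → A.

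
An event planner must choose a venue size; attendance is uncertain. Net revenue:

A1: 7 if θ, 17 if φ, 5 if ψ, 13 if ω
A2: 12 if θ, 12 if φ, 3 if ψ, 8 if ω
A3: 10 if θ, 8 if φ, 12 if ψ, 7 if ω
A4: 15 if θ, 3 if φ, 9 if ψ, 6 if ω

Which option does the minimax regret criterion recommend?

Column bests: θ=15, φ=17, ψ=12, ω=13.
A1 regrets: 8, 0, 7, 0 → max 8
A2 regrets: 3, 5, 9, 5 → max 9
A3 regrets: 5, 9, 0, 6 → max 9
A4 regrets: 0, 14, 3, 7 → max 14
Smallest max regret = 8 → A1.

A1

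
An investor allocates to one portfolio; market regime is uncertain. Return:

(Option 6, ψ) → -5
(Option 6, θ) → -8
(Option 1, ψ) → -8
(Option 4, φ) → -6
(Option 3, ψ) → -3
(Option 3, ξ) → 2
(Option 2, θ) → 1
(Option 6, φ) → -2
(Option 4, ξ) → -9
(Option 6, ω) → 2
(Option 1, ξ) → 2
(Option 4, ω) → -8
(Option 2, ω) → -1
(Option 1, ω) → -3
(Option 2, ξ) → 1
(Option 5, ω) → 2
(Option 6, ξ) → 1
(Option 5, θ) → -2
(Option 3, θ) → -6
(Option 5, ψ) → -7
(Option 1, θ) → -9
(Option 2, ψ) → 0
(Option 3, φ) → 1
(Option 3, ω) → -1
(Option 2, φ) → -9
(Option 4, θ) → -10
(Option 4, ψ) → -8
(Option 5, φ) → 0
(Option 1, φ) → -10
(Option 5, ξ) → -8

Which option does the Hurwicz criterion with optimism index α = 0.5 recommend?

Option 1: 0.5·2 + 0.5·(-10) = -4
Option 2: 0.5·1 + 0.5·(-9) = -4
Option 3: 0.5·2 + 0.5·(-6) = -2
Option 4: 0.5·(-6) + 0.5·(-10) = -8
Option 5: 0.5·2 + 0.5·(-8) = -3
Option 6: 0.5·2 + 0.5·(-8) = -3
Highest Hurwicz score = -2 → Option 3.

Option 3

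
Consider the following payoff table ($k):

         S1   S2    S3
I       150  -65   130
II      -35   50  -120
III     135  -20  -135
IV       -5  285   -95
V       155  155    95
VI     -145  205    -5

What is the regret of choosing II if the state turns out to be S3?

Best payoff under S3 is 130.
Regret = 130 − (-120) = 250.

250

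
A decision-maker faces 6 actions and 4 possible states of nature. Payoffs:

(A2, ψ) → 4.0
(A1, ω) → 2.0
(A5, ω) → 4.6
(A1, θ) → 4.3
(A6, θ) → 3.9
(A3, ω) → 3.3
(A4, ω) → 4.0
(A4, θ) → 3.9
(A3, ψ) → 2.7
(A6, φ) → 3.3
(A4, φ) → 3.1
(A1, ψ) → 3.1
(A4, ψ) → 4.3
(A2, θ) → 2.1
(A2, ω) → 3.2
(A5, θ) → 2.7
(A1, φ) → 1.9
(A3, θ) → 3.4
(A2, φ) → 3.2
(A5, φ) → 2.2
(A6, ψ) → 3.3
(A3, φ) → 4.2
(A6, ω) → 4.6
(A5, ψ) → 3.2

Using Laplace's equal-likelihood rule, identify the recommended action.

Row averages: A1=2.825, A2=3.125, A3=3.4, A4=3.825, A5=3.175, A6=3.775
Highest average = 3.825 → A4.

A4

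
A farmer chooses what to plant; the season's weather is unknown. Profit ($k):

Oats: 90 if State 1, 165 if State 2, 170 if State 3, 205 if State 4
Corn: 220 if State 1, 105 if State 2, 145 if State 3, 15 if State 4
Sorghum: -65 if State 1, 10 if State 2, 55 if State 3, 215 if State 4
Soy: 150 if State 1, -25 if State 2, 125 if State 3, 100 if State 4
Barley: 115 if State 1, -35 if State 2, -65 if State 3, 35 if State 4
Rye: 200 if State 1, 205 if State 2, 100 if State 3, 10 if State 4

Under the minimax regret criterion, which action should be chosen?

Oats

Column bests: State 1=220, State 2=205, State 3=170, State 4=215.
Oats regrets: 130, 40, 0, 10 → max 130
Corn regrets: 0, 100, 25, 200 → max 200
Sorghum regrets: 285, 195, 115, 0 → max 285
Soy regrets: 70, 230, 45, 115 → max 230
Barley regrets: 105, 240, 235, 180 → max 240
Rye regrets: 20, 0, 70, 205 → max 205
Smallest max regret = 130 → Oats.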